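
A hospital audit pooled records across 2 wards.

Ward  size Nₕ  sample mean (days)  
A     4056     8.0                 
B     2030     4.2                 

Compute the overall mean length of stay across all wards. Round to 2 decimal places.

6.73

x̄_st = (Σ Nₕx̄ₕ) / (Σ Nₕ) = (4056·8.0 + 2030·4.2) / 6086
= 40974 / 6086 = 6.7325... → 6.73.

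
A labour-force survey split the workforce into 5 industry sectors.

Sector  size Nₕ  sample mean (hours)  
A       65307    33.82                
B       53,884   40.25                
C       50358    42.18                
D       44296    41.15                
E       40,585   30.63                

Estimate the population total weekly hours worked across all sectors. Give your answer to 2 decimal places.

A: 65307·33.82 = 2208682.74
B: 53884·40.25 = 2168831
C: 50358·42.18 = 2124100.44
D: 44296·41.15 = 1822780.4
E: 40585·30.63 = 1243118.55
τ̂ = Σ Nₕx̄ₕ = 9567513.13.

9567513.13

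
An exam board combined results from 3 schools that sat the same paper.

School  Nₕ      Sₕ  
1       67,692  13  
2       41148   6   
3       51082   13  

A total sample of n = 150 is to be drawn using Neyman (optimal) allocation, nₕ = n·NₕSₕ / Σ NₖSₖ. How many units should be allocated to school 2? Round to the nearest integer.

21

1: NₕSₕ = 67692·13 = 879996
2: NₕSₕ = 41148·6 = 246888
3: NₕSₕ = 51082·13 = 664066
Σ NₕSₕ = 1790950.
n_2 = 150·246888/1790950 = 20.678... → 21.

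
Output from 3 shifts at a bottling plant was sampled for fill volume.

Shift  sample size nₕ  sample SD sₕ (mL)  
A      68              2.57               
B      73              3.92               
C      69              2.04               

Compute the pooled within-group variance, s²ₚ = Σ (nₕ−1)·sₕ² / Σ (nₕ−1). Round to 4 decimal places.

8.8497

Degrees of freedom: 67 + 72 + 68 = 207.
Σ(nₕ−1)sₕ² = 67·6.6049 + 72·15.3664 + 68·4.1616 = 1831.8979.
s²ₚ = 1831.8979 / 207 = 8.849748... → 8.8497.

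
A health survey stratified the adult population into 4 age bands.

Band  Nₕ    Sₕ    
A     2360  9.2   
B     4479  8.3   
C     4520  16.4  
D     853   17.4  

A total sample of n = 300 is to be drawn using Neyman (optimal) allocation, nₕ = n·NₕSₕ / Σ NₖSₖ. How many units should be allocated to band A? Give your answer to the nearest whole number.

A: NₕSₕ = 2360·9.2 = 21712
B: NₕSₕ = 4479·8.3 = 37175.7
C: NₕSₕ = 4520·16.4 = 74128
D: NₕSₕ = 853·17.4 = 14842.2
Σ NₕSₕ = 147857.9.
n_A = 300·21712/147857.9 = 44.053... → 44.

44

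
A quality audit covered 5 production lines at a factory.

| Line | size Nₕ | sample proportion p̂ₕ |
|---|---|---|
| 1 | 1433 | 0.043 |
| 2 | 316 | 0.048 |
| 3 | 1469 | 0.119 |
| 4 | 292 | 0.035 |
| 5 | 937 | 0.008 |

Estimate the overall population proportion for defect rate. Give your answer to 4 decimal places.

Wₕ = Nₕ/N with N = 4447: 0.3222, 0.0711, 0.3303, 0.0657, 0.2107.
p̂_st = 0.3222·0.043 + 0.0711·0.048 + 0.3303·0.119 + 0.0657·0.035 + 0.2107·0.008 ≈ 0.060561... → 0.0606.

0.0606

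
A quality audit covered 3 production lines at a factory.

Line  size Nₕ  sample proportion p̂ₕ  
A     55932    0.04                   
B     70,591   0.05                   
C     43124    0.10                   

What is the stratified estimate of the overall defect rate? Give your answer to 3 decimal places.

N = 55932 + 70591 + 43124 = 169647.
Overall proportion = Σ (Nₕ/N)·p̂ₕ.
Σ Nₕp̂ₕ = 2237.28 + 3529.55 + 4312.4 = 10079.23.
10079.23 / 169647 = 0.05941... → 0.059.

0.059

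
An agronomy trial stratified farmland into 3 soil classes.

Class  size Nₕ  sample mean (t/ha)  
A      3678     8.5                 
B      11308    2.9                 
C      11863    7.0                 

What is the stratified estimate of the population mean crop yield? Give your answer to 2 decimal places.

N = 3678 + 11308 + 11863 = 26849.
Weight each subgroup mean by Nₕ/N and sum.
Σ Nₕx̄ₕ = 3678·8.5 + 11308·2.9 + 11863·7.0 = 31263 + 32793.2 + 83041 = 147097.2.
Divide by N: 147097.2 / 26849 = 5.4787... → 5.48.

5.48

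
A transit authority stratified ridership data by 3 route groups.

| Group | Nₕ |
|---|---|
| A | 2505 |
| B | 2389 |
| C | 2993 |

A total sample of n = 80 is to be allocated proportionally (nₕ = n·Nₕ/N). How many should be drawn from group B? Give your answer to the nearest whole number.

N = 2505 + 2389 + 2993 = 7887.
n_B = 80·2389/7887 = 24.232... → 24.

24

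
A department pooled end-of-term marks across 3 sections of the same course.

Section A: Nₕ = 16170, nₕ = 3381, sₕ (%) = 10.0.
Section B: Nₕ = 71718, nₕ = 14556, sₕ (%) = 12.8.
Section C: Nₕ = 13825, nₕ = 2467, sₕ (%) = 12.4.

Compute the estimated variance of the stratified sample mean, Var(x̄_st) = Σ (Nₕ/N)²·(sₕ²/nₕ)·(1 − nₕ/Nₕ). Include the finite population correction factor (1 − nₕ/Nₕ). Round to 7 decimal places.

0.0059975

N = 101713. Term for each stratum: Wₕ²sₕ²/nₕ·(1−nₕ/Nₕ).
Var(x̄_st) = 0.0005912192 + 0.0044602638 + 0.0009459938 = 0.0059974768 → 0.0059975.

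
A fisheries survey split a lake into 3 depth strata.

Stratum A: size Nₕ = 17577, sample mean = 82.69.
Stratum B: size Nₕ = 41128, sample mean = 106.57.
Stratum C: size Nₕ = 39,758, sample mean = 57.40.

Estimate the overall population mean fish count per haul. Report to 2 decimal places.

N = 98463; weights Wₕ = Nₕ/N = (0.1785, 0.4177, 0.4038).
x̄_st = Σ Wₕ·x̄ₕ = 0.1785·82.69 + 0.4177·106.57 + 0.4038·57.40 ≈ 82.4529...
→ 82.45.

82.45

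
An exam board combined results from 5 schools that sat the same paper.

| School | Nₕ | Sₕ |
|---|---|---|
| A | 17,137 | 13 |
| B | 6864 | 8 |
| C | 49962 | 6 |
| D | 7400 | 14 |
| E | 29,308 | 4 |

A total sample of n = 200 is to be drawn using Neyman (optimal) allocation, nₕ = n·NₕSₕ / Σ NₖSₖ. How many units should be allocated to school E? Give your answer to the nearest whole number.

29

A: NₕSₕ = 17137·13 = 222781
B: NₕSₕ = 6864·8 = 54912
C: NₕSₕ = 49962·6 = 299772
D: NₕSₕ = 7400·14 = 103600
E: NₕSₕ = 29308·4 = 117232
Σ NₕSₕ = 798297.
n_E = 200·117232/798297 = 29.371... → 29.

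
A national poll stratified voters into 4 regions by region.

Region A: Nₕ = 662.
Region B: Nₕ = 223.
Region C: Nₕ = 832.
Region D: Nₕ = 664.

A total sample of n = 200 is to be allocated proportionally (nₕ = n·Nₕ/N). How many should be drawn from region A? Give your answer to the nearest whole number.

56

Share of region A = 662/2381 = 0.27803.
Allocate 200 × 0.27803 = 55.607... → 56.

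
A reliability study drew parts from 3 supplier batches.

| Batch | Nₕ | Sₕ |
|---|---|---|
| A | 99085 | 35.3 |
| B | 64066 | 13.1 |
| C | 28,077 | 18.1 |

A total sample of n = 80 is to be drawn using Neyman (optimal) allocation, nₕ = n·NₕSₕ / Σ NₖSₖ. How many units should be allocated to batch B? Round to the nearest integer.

14

Σ NₕSₕ = 99085·35.3 + 64066·13.1 + 28077·18.1 = 4845158.8.
Share for B: 839264.6/4845158.8 = 0.17322.
n_B = 80 × 0.17322 = 13.857... → 14.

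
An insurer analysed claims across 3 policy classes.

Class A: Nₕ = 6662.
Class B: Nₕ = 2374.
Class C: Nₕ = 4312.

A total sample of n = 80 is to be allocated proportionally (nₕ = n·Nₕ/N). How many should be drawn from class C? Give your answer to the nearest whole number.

26

N = 6662 + 2374 + 4312 = 13348.
n_C = 80·4312/13348 = 25.844... → 26.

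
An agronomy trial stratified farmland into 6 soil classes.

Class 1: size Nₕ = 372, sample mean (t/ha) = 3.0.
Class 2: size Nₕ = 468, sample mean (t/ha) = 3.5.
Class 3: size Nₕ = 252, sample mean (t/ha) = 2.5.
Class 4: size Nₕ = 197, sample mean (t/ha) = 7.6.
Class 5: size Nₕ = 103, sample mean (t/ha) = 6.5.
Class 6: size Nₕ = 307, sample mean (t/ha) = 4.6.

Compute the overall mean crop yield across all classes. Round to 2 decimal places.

N = 372 + 468 + 252 + 197 + 103 + 307 = 1699.
Weight each subgroup mean by Nₕ/N and sum.
Σ Nₕx̄ₕ = 372·3.0 + 468·3.5 + 252·2.5 + 197·7.6 + 103·6.5 + 307·4.6 = 1116 + 1638 + 630 + 1497.2 + 669.5 + 1412.2 = 6962.9.
Divide by N: 6962.9 / 1699 = 4.0982... → 4.10.

4.10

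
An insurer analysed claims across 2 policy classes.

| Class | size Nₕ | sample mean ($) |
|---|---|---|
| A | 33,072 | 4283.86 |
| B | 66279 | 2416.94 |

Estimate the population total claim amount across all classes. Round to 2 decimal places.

A: 33072·4283.86 = 141675817.92
B: 66279·2416.94 = 160192366.26
τ̂ = Σ Nₕx̄ₕ = 301868184.18.

301868184.18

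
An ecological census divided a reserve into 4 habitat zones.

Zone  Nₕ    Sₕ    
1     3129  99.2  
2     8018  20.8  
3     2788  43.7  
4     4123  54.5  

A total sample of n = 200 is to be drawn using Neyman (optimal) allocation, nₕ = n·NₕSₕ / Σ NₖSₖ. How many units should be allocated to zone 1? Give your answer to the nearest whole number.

Σ NₕSₕ = 3129·99.2 + 8018·20.8 + 2788·43.7 + 4123·54.5 = 823710.3.
Share for 1: 310396.8/823710.3 = 0.37683.
n_1 = 200 × 0.37683 = 75.366... → 75.

75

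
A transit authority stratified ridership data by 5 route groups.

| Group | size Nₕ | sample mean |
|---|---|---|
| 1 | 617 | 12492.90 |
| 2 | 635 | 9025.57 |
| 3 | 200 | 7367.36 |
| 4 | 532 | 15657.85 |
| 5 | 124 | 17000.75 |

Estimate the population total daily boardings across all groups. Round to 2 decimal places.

Estimate total by summing Nₕ·x̄ₕ over strata.
617·12492.90 + 635·9025.57 + 200·7367.36 + 532·15657.85 + 124·17000.75 = 7708119.3 + 5731236.95 + 1473472 + 8329976.2 + 2108093 = 25350897.45.

25350897.45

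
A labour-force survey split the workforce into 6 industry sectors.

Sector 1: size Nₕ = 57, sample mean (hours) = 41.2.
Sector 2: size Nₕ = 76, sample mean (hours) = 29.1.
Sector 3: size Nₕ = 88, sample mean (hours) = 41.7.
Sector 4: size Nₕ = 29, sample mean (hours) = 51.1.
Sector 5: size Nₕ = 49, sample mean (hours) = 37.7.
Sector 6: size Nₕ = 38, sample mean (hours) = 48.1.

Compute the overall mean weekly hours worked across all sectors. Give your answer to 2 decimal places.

N = 337; weights Wₕ = Nₕ/N = (0.1691, 0.2255, 0.2611, 0.0861, 0.1454, 0.1128).
x̄_st = Σ Wₕ·x̄ₕ = 0.1691·41.2 + 0.2255·29.1 + 0.2611·41.7 + 0.0861·51.1 + 0.1454·37.7 + 0.1128·48.1 ≈ 39.7228...
→ 39.72.

39.72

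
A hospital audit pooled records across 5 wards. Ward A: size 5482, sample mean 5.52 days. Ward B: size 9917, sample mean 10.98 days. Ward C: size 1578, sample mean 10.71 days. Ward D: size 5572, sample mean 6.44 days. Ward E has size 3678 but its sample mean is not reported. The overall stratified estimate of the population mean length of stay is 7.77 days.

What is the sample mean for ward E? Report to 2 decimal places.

Σ Nₕx̄ₕ = N·μ, so 3678·x̄_E = 26227·7.77 − (5482·5.52 + 9917·10.98 + 1578·10.71 + 5572·6.44).
= 203783.79 − 191933.36 = 11850.43.
x̄_E = 11850.43 / 3678 = 3.2220... → 3.22.

3.22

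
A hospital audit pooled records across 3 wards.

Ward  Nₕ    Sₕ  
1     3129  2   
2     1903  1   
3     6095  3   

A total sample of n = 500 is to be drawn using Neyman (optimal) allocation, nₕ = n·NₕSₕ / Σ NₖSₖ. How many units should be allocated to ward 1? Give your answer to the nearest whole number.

118

Σ NₕSₕ = 3129·2 + 1903·1 + 6095·3 = 26446.
Share for 1: 6258/26446 = 0.23663.
n_1 = 500 × 0.23663 = 118.317... → 118.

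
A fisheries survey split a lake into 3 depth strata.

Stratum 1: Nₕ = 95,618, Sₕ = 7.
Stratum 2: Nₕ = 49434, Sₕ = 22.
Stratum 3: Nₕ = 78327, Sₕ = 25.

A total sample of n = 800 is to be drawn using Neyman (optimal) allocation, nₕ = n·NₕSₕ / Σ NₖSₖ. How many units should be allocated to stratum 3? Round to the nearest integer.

1: NₕSₕ = 95618·7 = 669326
2: NₕSₕ = 49434·22 = 1087548
3: NₕSₕ = 78327·25 = 1958175
Σ NₕSₕ = 3715049.
n_3 = 800·1958175/3715049 = 421.674... → 422.

422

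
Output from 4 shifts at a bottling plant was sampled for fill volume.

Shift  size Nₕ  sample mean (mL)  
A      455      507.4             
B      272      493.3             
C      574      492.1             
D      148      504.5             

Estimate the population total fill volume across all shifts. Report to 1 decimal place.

722176.0

A: 455·507.4 = 230867
B: 272·493.3 = 134177.6
C: 574·492.1 = 282465.4
D: 148·504.5 = 74666
τ̂ = Σ Nₕx̄ₕ = 722176.0.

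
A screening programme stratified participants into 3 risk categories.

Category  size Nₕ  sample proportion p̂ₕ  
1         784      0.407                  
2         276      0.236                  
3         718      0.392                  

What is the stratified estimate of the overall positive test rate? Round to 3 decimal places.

N = 784 + 276 + 718 = 1778.
Overall proportion = Σ (Nₕ/N)·p̂ₕ.
Σ Nₕp̂ₕ = 319.088 + 65.136 + 281.456 = 665.68.
665.68 / 1778 = 0.37440... → 0.374.

0.374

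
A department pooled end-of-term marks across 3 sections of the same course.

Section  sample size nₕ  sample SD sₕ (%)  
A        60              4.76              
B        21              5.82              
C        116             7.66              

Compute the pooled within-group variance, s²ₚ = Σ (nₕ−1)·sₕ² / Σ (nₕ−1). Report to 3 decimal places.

Degrees of freedom: 59 + 20 + 115 = 194.
Σ(nₕ−1)sₕ² = 59·22.6576 + 20·33.8724 + 115·58.6756 = 8761.9404.
s²ₚ = 8761.9404 / 194 = 45.16464... → 45.165.

45.165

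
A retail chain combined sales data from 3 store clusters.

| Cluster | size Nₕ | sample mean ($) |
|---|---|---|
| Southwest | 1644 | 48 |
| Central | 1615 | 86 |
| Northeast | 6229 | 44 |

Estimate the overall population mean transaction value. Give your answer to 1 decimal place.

x̄_st = (Σ Nₕx̄ₕ) / (Σ Nₕ) = (1644·48 + 1615·86 + 6229·44) / 9488
= 491878 / 9488 = 51.842... → 51.8.

51.8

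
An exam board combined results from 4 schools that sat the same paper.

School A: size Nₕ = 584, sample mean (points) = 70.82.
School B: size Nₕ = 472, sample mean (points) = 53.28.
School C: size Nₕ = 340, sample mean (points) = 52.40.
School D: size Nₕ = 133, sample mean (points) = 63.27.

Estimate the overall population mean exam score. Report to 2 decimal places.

60.65

x̄_st = (Σ Nₕx̄ₕ) / (Σ Nₕ) = (584·70.82 + 472·53.28 + 340·52.40 + 133·63.27) / 1529
= 92737.95 / 1529 = 60.6527... → 60.65.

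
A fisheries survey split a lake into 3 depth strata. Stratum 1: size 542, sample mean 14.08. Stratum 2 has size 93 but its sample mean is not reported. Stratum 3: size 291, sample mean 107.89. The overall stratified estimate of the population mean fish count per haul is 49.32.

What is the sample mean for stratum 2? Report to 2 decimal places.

N = 542 + 93 + 291 = 926.
Overall total = μ·N = 49.32·926 = 45670.32.
Subtract the known strata: 542·14.08 + 291·107.89 = 39027.35.
Remaining total for stratum 2: 45670.32 − 39027.35 = 6642.97.
Divide by its size: 6642.97 / 93 = 71.4298... → 71.43.

71.43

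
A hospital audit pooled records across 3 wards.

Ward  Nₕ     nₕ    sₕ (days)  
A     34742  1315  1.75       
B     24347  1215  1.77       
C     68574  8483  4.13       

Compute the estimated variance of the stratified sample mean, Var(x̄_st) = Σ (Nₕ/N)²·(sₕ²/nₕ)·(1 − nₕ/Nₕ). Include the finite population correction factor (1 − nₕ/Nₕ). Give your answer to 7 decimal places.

0.0007634

N = 127663. Term for each stratum: Wₕ²sₕ²/nₕ·(1−nₕ/Nₕ).
Var(x̄_st) = 0.0001659482 + 0.0000891043 + 0.0005083812 = 0.0007634337 → 0.0007634.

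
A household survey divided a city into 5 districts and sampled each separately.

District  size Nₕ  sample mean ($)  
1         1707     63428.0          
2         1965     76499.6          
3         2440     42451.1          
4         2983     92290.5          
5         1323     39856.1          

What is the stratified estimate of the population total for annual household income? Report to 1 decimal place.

1: 1707·63428.0 = 108271596
2: 1965·76499.6 = 150321714
3: 2440·42451.1 = 103580684
4: 2983·92290.5 = 275302561.5
5: 1323·39856.1 = 52729620.3
τ̂ = Σ Nₕx̄ₕ = 690206175.8.

690206175.8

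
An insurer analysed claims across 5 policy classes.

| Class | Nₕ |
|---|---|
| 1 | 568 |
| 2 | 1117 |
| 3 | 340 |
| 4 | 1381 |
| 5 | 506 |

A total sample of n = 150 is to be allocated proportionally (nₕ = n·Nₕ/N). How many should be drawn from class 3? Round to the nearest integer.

13

N = 568 + 1117 + 340 + 1381 + 506 = 3912.
n_3 = 150·340/3912 = 13.037... → 13.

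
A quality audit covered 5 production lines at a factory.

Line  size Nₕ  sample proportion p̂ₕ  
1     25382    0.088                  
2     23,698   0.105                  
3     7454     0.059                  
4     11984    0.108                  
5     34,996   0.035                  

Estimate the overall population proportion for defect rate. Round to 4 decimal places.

N = 25382 + 23698 + 7454 + 11984 + 34996 = 103514.
Overall proportion = Σ (Nₕ/N)·p̂ₕ.
Σ Nₕp̂ₕ = 2233.616 + 2488.29 + 439.786 + 1294.272 + 1224.86 = 7680.824.
7680.824 / 103514 = 0.074201... → 0.0742.

0.0742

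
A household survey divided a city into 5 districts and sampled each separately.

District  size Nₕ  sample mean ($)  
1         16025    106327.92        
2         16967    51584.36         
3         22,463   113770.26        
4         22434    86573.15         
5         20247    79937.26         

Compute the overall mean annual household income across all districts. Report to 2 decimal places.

88605.91

x̄_st = (Σ Nₕx̄ₕ) / (Σ Nₕ) = (16025·106327.92 + 16967·51584.36 + 22463·113770.26 + 22434·86573.15 + 20247·79937.26) / 98136
= 8695429854.82 / 98136 = 88605.9128... → 88605.91.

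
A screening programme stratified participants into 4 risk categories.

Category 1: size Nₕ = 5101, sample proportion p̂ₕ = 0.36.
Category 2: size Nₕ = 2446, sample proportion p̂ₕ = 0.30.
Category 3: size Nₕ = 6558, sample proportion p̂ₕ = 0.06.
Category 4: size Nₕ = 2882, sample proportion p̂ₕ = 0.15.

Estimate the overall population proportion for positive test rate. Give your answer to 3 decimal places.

0.200

N = 5101 + 2446 + 6558 + 2882 = 16987.
Overall proportion = Σ (Nₕ/N)·p̂ₕ.
Σ Nₕp̂ₕ = 1836.36 + 733.8 + 393.48 + 432.3 = 3395.94.
3395.94 / 16987 = 0.19991... → 0.200.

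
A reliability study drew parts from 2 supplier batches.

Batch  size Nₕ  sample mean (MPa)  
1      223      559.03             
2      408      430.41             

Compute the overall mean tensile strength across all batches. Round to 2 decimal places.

N = 223 + 408 = 631.
The stratified mean weights each stratum mean by its population share Nₕ/N.
Σ Nₕx̄ₕ = 223·559.03 + 408·430.41 = 124663.69 + 175607.28 = 300270.97.
Divide by N: 300270.97 / 631 = 475.8652... → 475.87.

475.87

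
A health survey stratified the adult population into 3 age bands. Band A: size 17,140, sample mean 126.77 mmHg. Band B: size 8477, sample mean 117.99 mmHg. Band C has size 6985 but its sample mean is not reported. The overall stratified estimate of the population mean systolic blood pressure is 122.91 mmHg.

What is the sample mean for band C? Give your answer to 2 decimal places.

119.41

Σ Nₕx̄ₕ = N·μ, so 6985·x̄_C = 32602·122.91 − (17140·126.77 + 8477·117.99).
= 4007111.82 − 3173039.03 = 834072.79.
x̄_C = 834072.79 / 6985 = 119.4091... → 119.41.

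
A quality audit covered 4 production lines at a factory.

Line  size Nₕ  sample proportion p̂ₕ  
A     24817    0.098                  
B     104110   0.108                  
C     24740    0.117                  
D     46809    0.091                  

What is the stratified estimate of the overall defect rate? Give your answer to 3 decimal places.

0.104

Wₕ = Nₕ/N with N = 200476: 0.1238, 0.5193, 0.1234, 0.2335.
p̂_st = 0.1238·0.098 + 0.5193·0.108 + 0.1234·0.117 + 0.2335·0.091 ≈ 0.10390... → 0.104.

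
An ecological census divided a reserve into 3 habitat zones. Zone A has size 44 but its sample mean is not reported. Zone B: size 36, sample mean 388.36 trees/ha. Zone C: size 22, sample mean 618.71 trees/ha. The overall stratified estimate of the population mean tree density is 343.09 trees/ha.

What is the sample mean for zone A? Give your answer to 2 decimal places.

168.24

Σ Nₕx̄ₕ = N·μ, so 44·x̄_A = 102·343.09 − (36·388.36 + 22·618.71).
= 34995.18 − 27592.58 = 7402.6.
x̄_A = 7402.6 / 44 = 168.2409... → 168.24.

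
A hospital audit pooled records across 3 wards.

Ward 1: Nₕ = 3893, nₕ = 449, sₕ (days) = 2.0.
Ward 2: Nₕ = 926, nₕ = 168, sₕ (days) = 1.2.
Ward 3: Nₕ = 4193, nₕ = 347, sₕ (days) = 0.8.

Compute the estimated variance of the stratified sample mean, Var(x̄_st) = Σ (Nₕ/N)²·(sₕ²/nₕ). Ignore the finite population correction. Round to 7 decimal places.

N = 9012; Wₕ = Nₕ/N.
ward 1: (3893/9012)²·2.0²/449 = 0.0016624175
ward 2: (926/9012)²·1.2²/168 = 0.0000904967
ward 3: (4193/9012)²·0.8²/347 = 0.0003992619
Sum = 0.0021521761 → 0.0021522.

0.0021522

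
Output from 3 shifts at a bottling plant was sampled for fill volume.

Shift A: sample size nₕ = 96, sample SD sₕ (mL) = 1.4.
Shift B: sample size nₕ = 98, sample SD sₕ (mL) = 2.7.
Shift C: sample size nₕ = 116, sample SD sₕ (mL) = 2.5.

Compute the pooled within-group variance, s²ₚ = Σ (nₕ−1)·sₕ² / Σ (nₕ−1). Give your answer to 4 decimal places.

5.2511

A: (96−1)·1.4² = 95·1.96 = 186.2
B: (98−1)·2.7² = 97·7.29 = 707.13
C: (116−1)·2.5² = 115·6.25 = 718.75
Numerator = 1612.08; denominator = Σ(nₕ−1) = 307.
s²ₚ = 1612.08/307 = 5.251075... → 5.2511.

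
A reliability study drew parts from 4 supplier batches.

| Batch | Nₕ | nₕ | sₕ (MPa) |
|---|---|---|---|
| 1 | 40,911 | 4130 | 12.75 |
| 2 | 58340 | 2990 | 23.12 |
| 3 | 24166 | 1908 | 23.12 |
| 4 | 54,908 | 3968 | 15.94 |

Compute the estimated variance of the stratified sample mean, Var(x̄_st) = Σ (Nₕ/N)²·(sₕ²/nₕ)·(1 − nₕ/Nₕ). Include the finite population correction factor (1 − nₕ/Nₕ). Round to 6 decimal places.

N = 178325; Wₕ = Nₕ/N.
batch 1: (40911/178325)²·12.75²/4130·(1 − 4130/40911) = 0.001862557
batch 2: (58340/178325)²·23.12²/2990·(1 − 2990/58340) = 0.018153654
batch 3: (24166/178325)²·23.12²/1908·(1 − 1908/24166) = 0.004738749
batch 4: (54908/178325)²·15.94²/3968·(1 − 3968/54908) = 0.005632161
Sum = 0.030387121 → 0.030387.

0.030387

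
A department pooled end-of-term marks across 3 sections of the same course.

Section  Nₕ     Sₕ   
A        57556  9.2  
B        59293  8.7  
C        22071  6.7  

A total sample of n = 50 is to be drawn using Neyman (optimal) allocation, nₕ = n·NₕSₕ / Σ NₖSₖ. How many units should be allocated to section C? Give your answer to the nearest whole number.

Σ NₕSₕ = 57556·9.2 + 59293·8.7 + 22071·6.7 = 1193240.
Share for C: 147875.7/1193240 = 0.12393.
n_C = 50 × 0.12393 = 6.196... → 6.

6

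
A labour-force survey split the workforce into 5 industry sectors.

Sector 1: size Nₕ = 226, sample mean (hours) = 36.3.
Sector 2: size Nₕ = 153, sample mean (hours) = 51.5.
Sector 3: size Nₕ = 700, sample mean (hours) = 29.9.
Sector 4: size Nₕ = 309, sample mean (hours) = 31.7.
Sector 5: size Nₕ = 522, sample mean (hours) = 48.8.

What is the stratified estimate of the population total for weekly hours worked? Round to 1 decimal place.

72282.2

1: 226·36.3 = 8203.8
2: 153·51.5 = 7879.5
3: 700·29.9 = 20930
4: 309·31.7 = 9795.3
5: 522·48.8 = 25473.6
τ̂ = Σ Nₕx̄ₕ = 72282.2.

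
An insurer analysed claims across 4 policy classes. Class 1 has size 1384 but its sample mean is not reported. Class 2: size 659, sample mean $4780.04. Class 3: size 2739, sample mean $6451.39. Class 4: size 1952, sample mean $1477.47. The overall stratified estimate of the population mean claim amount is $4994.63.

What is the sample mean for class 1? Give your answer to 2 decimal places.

N = 1384 + 659 + 2739 + 1952 = 6734.
Overall total = μ·N = 4994.63·6734 = 33633838.42.
Subtract the known strata: 659·4780.04 + 2739·6451.39 + 1952·1477.47 = 23704425.01.
Remaining total for class 1: 33633838.42 − 23704425.01 = 9929413.41.
Divide by its size: 9929413.41 / 1384 = 7174.4317... → 7174.43.

7174.43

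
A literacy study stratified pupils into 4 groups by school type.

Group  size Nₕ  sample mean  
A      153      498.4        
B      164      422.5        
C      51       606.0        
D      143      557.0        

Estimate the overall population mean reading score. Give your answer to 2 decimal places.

N = 153 + 164 + 51 + 143 = 511.
Overall mean = Σ (Nₕ/N)·x̄ₕ — weight by population share, not a simple average.
Σ Nₕx̄ₕ = 153·498.4 + 164·422.5 + 51·606.0 + 143·557.0 = 76255.2 + 69290 + 30906 + 79651 = 256102.2.
Divide by N: 256102.2 / 511 = 501.1785... → 501.18.

501.18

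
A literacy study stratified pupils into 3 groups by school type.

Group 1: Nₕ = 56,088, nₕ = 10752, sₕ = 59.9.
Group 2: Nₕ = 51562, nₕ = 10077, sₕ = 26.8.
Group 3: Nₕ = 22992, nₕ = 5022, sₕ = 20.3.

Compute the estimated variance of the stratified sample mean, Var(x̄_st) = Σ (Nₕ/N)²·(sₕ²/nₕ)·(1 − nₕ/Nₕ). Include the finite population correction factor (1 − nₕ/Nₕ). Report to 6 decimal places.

0.060637

N = 130642; Wₕ = Nₕ/N.
group 1: (56088/130642)²·59.9²/10752·(1 − 10752/56088) = 0.049717800
group 2: (51562/130642)²·26.8²/10077·(1 − 10077/51562) = 0.008932922
group 3: (22992/130642)²·20.3²/5022·(1 − 5022/22992) = 0.001986436
Sum = 0.060637158 → 0.060637.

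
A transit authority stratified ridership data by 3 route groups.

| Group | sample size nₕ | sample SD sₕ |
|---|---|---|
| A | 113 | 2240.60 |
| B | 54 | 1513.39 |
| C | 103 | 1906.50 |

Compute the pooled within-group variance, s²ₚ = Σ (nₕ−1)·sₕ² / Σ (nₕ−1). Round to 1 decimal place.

Degrees of freedom: 112 + 53 + 102 = 267.
Σ(nₕ−1)sₕ² = 112·5020288.36 + 53·2290349.2921 + 102·3634742.25 = 1054404518.3013.
s²ₚ = 1054404518.3013 / 267 = 3949080.593... → 3949080.6.

3949080.6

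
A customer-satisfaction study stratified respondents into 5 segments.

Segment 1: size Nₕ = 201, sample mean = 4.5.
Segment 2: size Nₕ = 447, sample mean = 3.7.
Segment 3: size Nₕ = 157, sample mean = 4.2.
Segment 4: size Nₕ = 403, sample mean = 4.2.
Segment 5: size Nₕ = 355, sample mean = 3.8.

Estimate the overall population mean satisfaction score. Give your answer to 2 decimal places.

N = 201 + 447 + 157 + 403 + 355 = 1563.
Weight each subgroup mean by Nₕ/N and sum.
Σ Nₕx̄ₕ = 201·4.5 + 447·3.7 + 157·4.2 + 403·4.2 + 355·3.8 = 904.5 + 1653.9 + 659.4 + 1692.6 + 1349 = 6259.4.
Divide by N: 6259.4 / 1563 = 4.0047... → 4.00.

4.00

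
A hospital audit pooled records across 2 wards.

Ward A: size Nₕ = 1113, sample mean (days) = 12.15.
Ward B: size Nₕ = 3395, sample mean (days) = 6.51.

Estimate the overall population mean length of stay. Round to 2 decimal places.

N = 4508; weights Wₕ = Nₕ/N = (0.2469, 0.7531).
x̄_st = Σ Wₕ·x̄ₕ = 0.2469·12.15 + 0.7531·6.51 ≈ 7.9025...
→ 7.90.

7.90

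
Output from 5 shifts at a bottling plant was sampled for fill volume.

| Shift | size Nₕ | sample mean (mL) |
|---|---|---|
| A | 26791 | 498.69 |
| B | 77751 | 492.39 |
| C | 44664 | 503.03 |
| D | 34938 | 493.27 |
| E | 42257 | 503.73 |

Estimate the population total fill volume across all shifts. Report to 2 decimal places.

112631536.47

Estimate total by summing Nₕ·x̄ₕ over strata.
26791·498.69 + 77751·492.39 + 44664·503.03 + 34938·493.27 + 42257·503.73 = 13360403.79 + 38283814.89 + 22467331.92 + 17233867.26 + 21286118.61 = 112631536.47.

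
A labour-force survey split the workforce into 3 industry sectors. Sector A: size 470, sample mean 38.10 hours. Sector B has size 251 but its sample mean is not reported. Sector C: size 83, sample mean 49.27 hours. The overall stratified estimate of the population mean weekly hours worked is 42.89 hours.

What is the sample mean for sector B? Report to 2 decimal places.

49.75

Σ Nₕx̄ₕ = N·μ, so 251·x̄_B = 804·42.89 − (470·38.10 + 83·49.27).
= 34483.56 − 21996.41 = 12487.15.
x̄_B = 12487.15 / 251 = 49.7496... → 49.75.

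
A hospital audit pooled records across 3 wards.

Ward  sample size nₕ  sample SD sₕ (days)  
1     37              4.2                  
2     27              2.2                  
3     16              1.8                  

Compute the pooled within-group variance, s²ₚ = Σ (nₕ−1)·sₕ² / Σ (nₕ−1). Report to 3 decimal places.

1: (37−1)·4.2² = 36·17.64 = 635.04
2: (27−1)·2.2² = 26·4.84 = 125.84
3: (16−1)·1.8² = 15·3.24 = 48.6
Numerator = 809.48; denominator = Σ(nₕ−1) = 77.
s²ₚ = 809.48/77 = 10.51273... → 10.513.

10.513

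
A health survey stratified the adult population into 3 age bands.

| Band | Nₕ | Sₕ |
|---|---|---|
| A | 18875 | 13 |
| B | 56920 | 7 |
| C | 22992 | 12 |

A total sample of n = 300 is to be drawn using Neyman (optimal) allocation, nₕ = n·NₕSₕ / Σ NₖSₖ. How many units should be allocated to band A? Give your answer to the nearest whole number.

Σ NₕSₕ = 18875·13 + 56920·7 + 22992·12 = 919719.
Share for A: 245375/919719 = 0.26679.
n_A = 300 × 0.26679 = 80.038... → 80.

80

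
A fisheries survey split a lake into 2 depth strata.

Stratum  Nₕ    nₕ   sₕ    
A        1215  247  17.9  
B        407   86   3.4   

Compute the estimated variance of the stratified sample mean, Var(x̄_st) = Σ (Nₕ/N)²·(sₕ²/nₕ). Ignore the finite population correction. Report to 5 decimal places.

0.73634

N = 1622; Wₕ = Nₕ/N.
stratum A: (1215/1622)²·17.9²/247 = 0.72788030
stratum B: (407/1622)²·3.4²/86 = 0.00846343
Sum = 0.73634373 → 0.73634.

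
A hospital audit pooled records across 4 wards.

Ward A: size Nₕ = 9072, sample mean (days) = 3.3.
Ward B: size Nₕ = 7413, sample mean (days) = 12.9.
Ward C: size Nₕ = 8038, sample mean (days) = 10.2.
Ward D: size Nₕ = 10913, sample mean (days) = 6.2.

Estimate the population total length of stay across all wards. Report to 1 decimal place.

Population total = Σ Nₕ·x̄ₕ (each stratum's size times its mean).
9072·3.3 + 7413·12.9 + 8038·10.2 + 10913·6.2 = 29937.6 + 95627.7 + 81987.6 + 67660.6 = 275213.5.

275213.5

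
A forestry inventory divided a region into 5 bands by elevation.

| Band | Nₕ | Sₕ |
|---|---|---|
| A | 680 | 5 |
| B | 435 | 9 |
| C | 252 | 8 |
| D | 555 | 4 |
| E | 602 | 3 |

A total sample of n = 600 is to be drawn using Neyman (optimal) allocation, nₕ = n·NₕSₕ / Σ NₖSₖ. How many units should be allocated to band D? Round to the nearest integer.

A: NₕSₕ = 680·5 = 3400
B: NₕSₕ = 435·9 = 3915
C: NₕSₕ = 252·8 = 2016
D: NₕSₕ = 555·4 = 2220
E: NₕSₕ = 602·3 = 1806
Σ NₕSₕ = 13357.
n_D = 600·2220/13357 = 99.723... → 100.

100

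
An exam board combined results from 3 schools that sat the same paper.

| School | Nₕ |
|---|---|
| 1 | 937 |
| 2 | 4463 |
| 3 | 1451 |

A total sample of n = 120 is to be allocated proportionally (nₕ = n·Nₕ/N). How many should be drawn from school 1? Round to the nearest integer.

16

Share of school 1 = 937/6851 = 0.13677.
Allocate 120 × 0.13677 = 16.412... → 16.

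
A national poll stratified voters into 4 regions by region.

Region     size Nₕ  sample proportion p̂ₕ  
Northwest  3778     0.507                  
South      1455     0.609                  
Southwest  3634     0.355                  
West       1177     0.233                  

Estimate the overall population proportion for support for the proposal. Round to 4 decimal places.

N = 3778 + 1455 + 3634 + 1177 = 10044.
Overall proportion = Σ (Nₕ/N)·p̂ₕ.
Σ Nₕp̂ₕ = 1915.446 + 886.095 + 1290.07 + 274.241 = 4365.852.
4365.852 / 10044 = 0.434673... → 0.4347.

0.4347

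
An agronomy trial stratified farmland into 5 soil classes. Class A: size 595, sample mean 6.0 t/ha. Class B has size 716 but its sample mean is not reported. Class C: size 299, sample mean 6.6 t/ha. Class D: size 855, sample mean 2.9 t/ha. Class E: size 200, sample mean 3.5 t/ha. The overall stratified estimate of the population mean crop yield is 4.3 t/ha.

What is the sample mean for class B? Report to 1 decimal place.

3.8

N = 595 + 716 + 299 + 855 + 200 = 2665.
Overall total = μ·N = 4.3·2665 = 11459.5.
Subtract the known strata: 595·6.0 + 299·6.6 + 855·2.9 + 200·3.5 = 8722.9.
Remaining total for class B: 11459.5 − 8722.9 = 2736.6.
Divide by its size: 2736.6 / 716 = 3.822... → 3.8.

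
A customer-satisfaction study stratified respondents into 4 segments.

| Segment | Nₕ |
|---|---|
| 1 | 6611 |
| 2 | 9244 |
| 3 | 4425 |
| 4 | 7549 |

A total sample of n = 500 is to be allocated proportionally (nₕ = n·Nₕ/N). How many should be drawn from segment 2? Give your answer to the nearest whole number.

Share of segment 2 = 9244/27829 = 0.33217.
Allocate 500 × 0.33217 = 166.086... → 166.

166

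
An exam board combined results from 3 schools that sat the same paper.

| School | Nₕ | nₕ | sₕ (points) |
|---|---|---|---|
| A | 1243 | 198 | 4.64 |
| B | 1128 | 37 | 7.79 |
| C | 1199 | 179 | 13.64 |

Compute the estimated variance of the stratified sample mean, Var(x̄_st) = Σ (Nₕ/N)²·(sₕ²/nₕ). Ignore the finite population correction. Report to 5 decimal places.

N = 3570. Term for each stratum: Wₕ²sₕ²/nₕ.
Var(x̄_st) = 0.01318186 + 0.16374006 + 0.11724050 = 0.29416242 → 0.29416.

0.29416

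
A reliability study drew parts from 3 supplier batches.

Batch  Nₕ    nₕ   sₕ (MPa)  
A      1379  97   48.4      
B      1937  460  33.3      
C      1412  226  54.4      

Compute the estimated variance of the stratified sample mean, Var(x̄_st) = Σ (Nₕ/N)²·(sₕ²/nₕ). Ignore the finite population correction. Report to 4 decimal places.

3.6269

N = 4728. Term for each stratum: Wₕ²sₕ²/nₕ.
Var(x̄_st) = 2.0544359 + 0.4046084 + 1.1678951 = 3.6269393 → 3.6269.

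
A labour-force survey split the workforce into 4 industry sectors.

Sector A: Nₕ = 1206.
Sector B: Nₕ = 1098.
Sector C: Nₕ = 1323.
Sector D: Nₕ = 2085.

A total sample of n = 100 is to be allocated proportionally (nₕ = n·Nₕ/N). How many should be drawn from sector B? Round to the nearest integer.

19

N = 1206 + 1098 + 1323 + 2085 = 5712.
n_B = 100·1098/5712 = 19.223... → 19.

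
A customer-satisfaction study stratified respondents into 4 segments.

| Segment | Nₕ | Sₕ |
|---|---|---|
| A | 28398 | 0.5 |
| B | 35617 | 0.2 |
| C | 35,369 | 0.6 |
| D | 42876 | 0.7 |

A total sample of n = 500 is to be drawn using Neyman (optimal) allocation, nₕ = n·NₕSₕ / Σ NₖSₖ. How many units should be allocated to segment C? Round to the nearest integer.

146

A: NₕSₕ = 28398·0.5 = 14199
B: NₕSₕ = 35617·0.2 = 7123.4
C: NₕSₕ = 35369·0.6 = 21221.4
D: NₕSₕ = 42876·0.7 = 30013.2
Σ NₕSₕ = 72557.
n_C = 500·21221.4/72557 = 146.240... → 146.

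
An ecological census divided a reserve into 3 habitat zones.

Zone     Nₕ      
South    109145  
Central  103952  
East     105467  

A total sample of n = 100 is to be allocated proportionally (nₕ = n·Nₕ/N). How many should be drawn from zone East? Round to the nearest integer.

Share of zone East = 105467/318564 = 0.33107.
Allocate 100 × 0.33107 = 33.107... → 33.

33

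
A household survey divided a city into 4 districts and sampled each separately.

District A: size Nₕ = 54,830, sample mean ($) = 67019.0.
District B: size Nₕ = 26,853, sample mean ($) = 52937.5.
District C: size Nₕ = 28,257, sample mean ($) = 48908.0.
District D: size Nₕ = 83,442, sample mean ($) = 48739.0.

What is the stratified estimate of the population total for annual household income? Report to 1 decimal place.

A: 54830·67019.0 = 3674651770
B: 26853·52937.5 = 1421530687.5
C: 28257·48908.0 = 1381993356
D: 83442·48739.0 = 4066879638
τ̂ = Σ Nₕx̄ₕ = 10545055451.5.

10545055451.5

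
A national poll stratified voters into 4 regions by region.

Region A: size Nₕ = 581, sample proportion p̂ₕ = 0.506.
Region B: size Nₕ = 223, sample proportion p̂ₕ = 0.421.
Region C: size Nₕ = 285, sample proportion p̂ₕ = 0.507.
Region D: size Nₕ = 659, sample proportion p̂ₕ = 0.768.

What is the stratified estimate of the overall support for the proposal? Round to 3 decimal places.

0.594

N = 581 + 223 + 285 + 659 = 1748.
Overall proportion = Σ (Nₕ/N)·p̂ₕ.
Σ Nₕp̂ₕ = 293.986 + 93.883 + 144.495 + 506.112 = 1038.476.
1038.476 / 1748 = 0.59409... → 0.594.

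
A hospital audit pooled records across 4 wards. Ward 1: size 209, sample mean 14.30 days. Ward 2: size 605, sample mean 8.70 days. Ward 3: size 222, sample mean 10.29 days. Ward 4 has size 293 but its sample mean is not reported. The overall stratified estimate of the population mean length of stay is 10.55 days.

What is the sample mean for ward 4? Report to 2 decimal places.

N = 209 + 605 + 222 + 293 = 1329.
Overall total = μ·N = 10.55·1329 = 14020.95.
Subtract the known strata: 209·14.30 + 605·8.70 + 222·10.29 = 10536.58.
Remaining total for ward 4: 14020.95 − 10536.58 = 3484.37.
Divide by its size: 3484.37 / 293 = 11.8920... → 11.89.

11.89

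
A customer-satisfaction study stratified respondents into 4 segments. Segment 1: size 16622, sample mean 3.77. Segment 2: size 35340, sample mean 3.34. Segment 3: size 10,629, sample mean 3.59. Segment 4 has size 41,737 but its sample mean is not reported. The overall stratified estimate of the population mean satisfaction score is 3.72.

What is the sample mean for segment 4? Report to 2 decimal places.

4.05

N = 16622 + 35340 + 10629 + 41737 = 104328.
Overall total = μ·N = 3.72·104328 = 388100.16.
Subtract the known strata: 16622·3.77 + 35340·3.34 + 10629·3.59 = 218858.65.
Remaining total for segment 4: 388100.16 − 218858.65 = 169241.51.
Divide by its size: 169241.51 / 41737 = 4.0550... → 4.05.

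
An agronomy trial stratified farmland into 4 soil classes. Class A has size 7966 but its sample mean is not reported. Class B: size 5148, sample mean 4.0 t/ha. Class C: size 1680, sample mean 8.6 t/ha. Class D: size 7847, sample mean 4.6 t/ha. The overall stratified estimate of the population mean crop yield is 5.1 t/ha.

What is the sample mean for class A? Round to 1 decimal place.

5.6

N = 7966 + 5148 + 1680 + 7847 = 22641.
Overall total = μ·N = 5.1·22641 = 115469.1.
Subtract the known strata: 5148·4.0 + 1680·8.6 + 7847·4.6 = 71136.2.
Remaining total for class A: 115469.1 − 71136.2 = 44332.9.
Divide by its size: 44332.9 / 7966 = 5.565... → 5.6.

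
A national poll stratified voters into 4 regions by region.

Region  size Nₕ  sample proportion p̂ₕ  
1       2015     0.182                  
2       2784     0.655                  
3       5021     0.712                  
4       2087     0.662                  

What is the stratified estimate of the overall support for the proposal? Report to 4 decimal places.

0.6002

Wₕ = Nₕ/N with N = 11907: 0.1692, 0.2338, 0.4217, 0.1753.
p̂_st = 0.1692·0.182 + 0.2338·0.655 + 0.4217·0.712 + 0.1753·0.662 ≈ 0.600218... → 0.6002.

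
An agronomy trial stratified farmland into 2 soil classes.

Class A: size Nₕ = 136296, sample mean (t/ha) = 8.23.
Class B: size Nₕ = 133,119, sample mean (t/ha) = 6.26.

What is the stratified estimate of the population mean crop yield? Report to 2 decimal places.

N = 269415; weights Wₕ = Nₕ/N = (0.5059, 0.4941).
x̄_st = Σ Wₕ·x̄ₕ = 0.5059·8.23 + 0.4941·6.26 ≈ 7.2566...
→ 7.26.

7.26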